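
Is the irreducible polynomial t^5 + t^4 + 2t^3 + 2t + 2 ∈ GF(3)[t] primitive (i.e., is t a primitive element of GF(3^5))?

No

Write f(t) = t^5 + t^4 + 2t^3 + 2t + 2.
|GF(3^5)^×| = 3^5 − 1 = 242. Prime factorization: 242 = 2·11^2.
f is primitive ⇔ t has order 242 in GF(3)[t]/(f), i.e. t^(242/q) ≠ 1 for each prime q | 242.
t^(121) mod f = 1
t^(22) mod f = t^4 + 2t.
Since t^(121) = 1, the order of t divides 121 < 242; not primitive.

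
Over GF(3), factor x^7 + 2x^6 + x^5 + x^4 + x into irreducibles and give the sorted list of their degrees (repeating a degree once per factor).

Write f(x) = x^7 + 2x^6 + x^5 + x^4 + x.
Roots in GF(3): f(0) = 0 → root; f(1) = 0 → root; f(2) = 0 → root.
Linear factors from roots: (x), (x + 2), (x + 1).
Complete factorization: f(x) = (x)·(x + 2)·(x + 1)^2·(x^3 + x^2 + x + 2).
Factor degrees with multiplicity: 1 + 1 + 1 + 1 + 3 = 7.

1, 1, 1, 1, 3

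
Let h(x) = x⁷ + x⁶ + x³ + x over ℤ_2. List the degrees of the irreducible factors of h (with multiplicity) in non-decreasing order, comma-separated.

Roots in ℤ_2: h(0) = 0 → root; h(1) = 0 → root.
Linear factors from roots: (x), (x + 1).
Complete factorization: h(x) = (x)·(x + 1)·(x² + x + 1)·(x³ + x² + 1).
Factor degrees with multiplicity: 1 + 1 + 2 + 3 = 7.

1, 1, 2, 3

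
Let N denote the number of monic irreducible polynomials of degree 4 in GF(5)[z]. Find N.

150

By the necklace-counting formula, N_5(4) = (1/4) Σ_{d|4} μ(4/d)·5^d.
Divisors of 4: 1, 2, 4; μ(4/d) for each: 0, -1, 1.
Σ = − 5^2 + 5^4 = 600.
N = 600/4 = 150.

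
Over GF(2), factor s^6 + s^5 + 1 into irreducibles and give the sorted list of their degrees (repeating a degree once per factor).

Write h(s) = s^6 + s^5 + 1.
Roots in GF(2): h(0) = 1; h(1) = 1.
Complete factorization: h(s) = (s^6 + s^5 + 1).
Factor degrees with multiplicity: 6 = 6.

6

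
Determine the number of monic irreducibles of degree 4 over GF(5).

Gauss's count: N_{5}(4) = (1/4) Σ_{d|4} μ(4/d)·5^d.
Divisors of 4: 1, 2, 4; μ(4/d) for each: 0, -1, 1.
Σ = − 5^2 + 5^4 = 600.
N = 600/4 = 150.

150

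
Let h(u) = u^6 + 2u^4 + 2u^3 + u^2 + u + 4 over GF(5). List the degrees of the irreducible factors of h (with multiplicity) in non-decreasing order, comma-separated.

Roots in GF(5): h(0) = 4; h(1) = 1; h(2) = 2; h(3) = 1; h(4) = 0 → root.
Linear factors from roots: (u + 1).
Complete factorization: h(u) = (u + 1)·(u^2 + 2u + 4)·(u^3 + 2u^2 + 1).
Factor degrees with multiplicity: 1 + 2 + 3 = 6.

1, 2, 3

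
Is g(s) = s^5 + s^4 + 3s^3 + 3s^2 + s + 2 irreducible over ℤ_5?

Yes

Check for roots in ℤ_5: g(0) = 2; g(1) = 1; g(2) = 3; g(3) = 2; g(4) = 1.
No roots, so no linear factors.
Degree-2 irreducible divisors: test the 10 monic irreducibles of degree 2 over GF(5).
None of them divide g (all give nonzero remainder).
No irreducible factor of degree ≤ 2 exists, so g is irreducible over GF(5).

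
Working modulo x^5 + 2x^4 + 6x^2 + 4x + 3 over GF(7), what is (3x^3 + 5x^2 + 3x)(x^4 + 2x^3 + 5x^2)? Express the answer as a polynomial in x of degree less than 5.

Multiply in GF(7)[x]: (3x^3 + 5x^2 + 3x)·(x^4 + 2x^3 + 5x^2) = 3x^7 + 4x^6 + 3x^4 + x^3.
Reduce using x^5 ≡ 5x^4 + x^2 + 3x + 4 (mod x^5 + 2x^4 + 6x^2 + 4x + 3).
Reduced: 5x^4 + x^3 + 3x^2 + 4x + 2.

5x^4 + x^3 + 3x^2 + 4x + 2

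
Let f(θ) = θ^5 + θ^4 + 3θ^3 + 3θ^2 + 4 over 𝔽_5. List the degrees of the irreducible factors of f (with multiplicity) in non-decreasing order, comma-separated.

Roots in 𝔽_5: f(0) = 4; f(1) = 2; f(2) = 3; f(3) = 1; f(4) = 4.
Complete factorization: f(θ) = (θ^5 + θ^4 + 3θ^3 + 3θ^2 + 4).
Factor degrees with multiplicity: 5 = 5.

5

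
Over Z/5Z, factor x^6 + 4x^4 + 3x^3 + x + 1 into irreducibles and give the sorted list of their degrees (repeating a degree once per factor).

1, 1, 2, 2

Write g(x) = x^6 + 4x^4 + 3x^3 + x + 1.
Roots in Z/5Z: g(0) = 1; g(1) = 0 → root; g(2) = 0 → root; g(3) = 3; g(4) = 2.
Linear factors from roots: (x + 4), (x + 3).
Complete factorization: g(x) = (x + 3)·(x + 4)·(x^2 + x + 1)·(x^2 + 2x + 3).
Factor degrees with multiplicity: 1 + 1 + 2 + 2 = 6.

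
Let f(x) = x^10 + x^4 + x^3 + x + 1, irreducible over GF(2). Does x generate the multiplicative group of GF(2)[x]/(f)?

|GF(2^10)^×| = 2^10 − 1 = 1023. Prime factorization: 1023 = 3·11·31.
f is primitive ⇔ x has order 1023 in GF(2)[x]/(f), i.e. x^(1023/q) ≠ 1 for each prime q | 1023.
x^(341) mod f = x^9 + x^6 + x^5 + x^4 + x^3 + x^2.
x^(93) mod f = x^9 + x^2 + x + 1.
x^(33) mod f = x^9 + x^8 + x^7 + x^4 + x^3 + x^2 + 1.
None equal 1, so x has full order 1023; f is primitive.

Yes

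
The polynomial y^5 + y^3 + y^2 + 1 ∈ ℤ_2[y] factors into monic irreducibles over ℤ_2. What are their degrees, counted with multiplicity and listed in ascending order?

1, 1, 1, 2

Write f(y) = y^5 + y^3 + y^2 + 1.
Roots in ℤ_2: f(0) = 1; f(1) = 0 → root.
Linear factors from roots: (y + 1).
Complete factorization: f(y) = (y + 1)^3·(y^2 + y + 1).
Factor degrees with multiplicity: 1 + 1 + 1 + 2 = 5.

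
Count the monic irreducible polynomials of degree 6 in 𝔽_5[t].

2580

By the necklace-counting formula, N_5(6) = (1/6) Σ_{d|6} μ(6/d)·5^d.
Divisors of 6: 1, 2, 3, 6; μ(6/d) for each: 1, -1, -1, 1.
Σ = 5^1 − 5^2 − 5^3 + 5^6 = 15480.
N = 15480/6 = 2580.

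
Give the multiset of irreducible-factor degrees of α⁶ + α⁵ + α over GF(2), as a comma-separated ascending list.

Write f(α) = α⁶ + α⁵ + α.
Roots in GF(2): f(0) = 0 → root; f(1) = 1.
Linear factors from roots: (α).
Complete factorization: f(α) = (α)·(α² + α + 1)·(α³ + α + 1).
Factor degrees with multiplicity: 1 + 2 + 3 = 6.

1, 2, 3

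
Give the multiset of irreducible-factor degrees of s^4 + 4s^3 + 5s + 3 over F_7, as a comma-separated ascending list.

Write h(s) = s^4 + 4s^3 + 5s + 3.
Complete factorization: h(s) = (s^4 + 4s^3 + 5s + 3).
Factor degrees with multiplicity: 4 = 4.

4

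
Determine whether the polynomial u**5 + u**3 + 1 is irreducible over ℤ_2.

Write f(u) = u**5 + u**3 + 1.
Check for roots in ℤ_2: f(0) = 1; f(1) = 1.
No roots, so no linear factors.
Monic irreducibles of degree 2 over GF(2): u**2 + u + 1.
None of them divide f (all give nonzero remainder).
No irreducible factor of degree ≤ 2 exists, so f is irreducible over GF(2).

Yes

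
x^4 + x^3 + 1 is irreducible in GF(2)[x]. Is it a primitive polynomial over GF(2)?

Yes

Write f(x) = x^4 + x^3 + 1.
|GF(2^4)^×| = 2^4 − 1 = 15. Prime factorization: 15 = 3·5.
f is primitive ⇔ x has order 15 in GF(2)[x]/(f), i.e. x^(15/q) ≠ 1 for each prime q | 15.
x^(5) mod f = x^3 + x + 1.
x^(3) mod f = x^3.
None equal 1, so x has full order 15; f is primitive.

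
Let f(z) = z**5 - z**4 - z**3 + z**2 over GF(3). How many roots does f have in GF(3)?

Evaluate at each of the 3 elements of GF(3):
f(0) = 0 → root; f(1) = 0 → root; f(2) = 0 → root.
Roots: {0, 1, 2}.

3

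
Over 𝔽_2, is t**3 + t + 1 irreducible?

Write P(t) = t**3 + t + 1.
Check for roots in 𝔽_2: P(0) = 1; P(1) = 1.
No roots. A degree-3 polynomial over a field with no linear factor is irreducible.

Yes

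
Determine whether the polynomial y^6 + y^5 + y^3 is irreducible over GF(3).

No

Write f(y) = y^6 + y^5 + y^3.
Check for roots in GF(3): f(0) = 0 → root; f(1) = 0 → root; f(2) = 2.
f(0) = 0, so (y) divides f(y); f is reducible.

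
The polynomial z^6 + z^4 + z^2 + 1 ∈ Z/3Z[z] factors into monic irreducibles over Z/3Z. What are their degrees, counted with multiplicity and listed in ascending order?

Write g(z) = z^6 + z^4 + z^2 + 1.
Roots in Z/3Z: g(0) = 1; g(1) = 1; g(2) = 1.
Complete factorization: g(z) = (z^2 + 1)·(z^2 + z + 2)·(z^2 + 2z + 2).
Factor degrees with multiplicity: 2 + 2 + 2 = 6.

2, 2, 2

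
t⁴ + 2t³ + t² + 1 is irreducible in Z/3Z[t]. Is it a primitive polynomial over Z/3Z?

No

Write f(t) = t⁴ + 2t³ + t² + 1.
|GF(3^4)^×| = 3^4 − 1 = 80. Prime factorization: 80 = 2^4·5.
f is primitive ⇔ t has order 80 in GF(3)[t]/(f), i.e. t^(80/q) ≠ 1 for each prime q | 80.
t^(40) mod f = 1
t^(16) mod f = t³ + t² + 2t.
Since t^(40) = 1, the order of t divides 40 < 80; not primitive.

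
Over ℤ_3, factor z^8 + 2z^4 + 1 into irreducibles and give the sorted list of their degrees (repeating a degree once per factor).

2, 2, 2, 2

Write g(z) = z^8 + 2z^4 + 1.
Roots in ℤ_3: g(0) = 1; g(1) = 1; g(2) = 1.
Complete factorization: g(z) = (z^2 + z + 2)^2·(z^2 + 2z + 2)^2.
Factor degrees with multiplicity: 2 + 2 + 2 + 2 = 8.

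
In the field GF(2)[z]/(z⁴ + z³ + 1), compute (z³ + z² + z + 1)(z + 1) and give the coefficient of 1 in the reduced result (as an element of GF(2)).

Multiply in GF(2)[z]: (z³ + z² + z + 1)·(z + 1) = z⁴ + 1.
Reduce using z⁴ ≡ z³ + 1 (mod z⁴ + z³ + 1).
Reduced: z³.

0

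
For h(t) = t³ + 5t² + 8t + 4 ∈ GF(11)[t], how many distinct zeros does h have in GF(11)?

2

Evaluate at each of the 11 elements of GF(11):
h(0) = 4; h(1) = 7; h(2) = 4; h(3) = 1; h(4) = 4; h(5) = 8; h(6) = 8; h(7) = 10; h(8) = 9; h(9) = 0 → root; h(10) = 0 → root.
Roots: {9, 10}.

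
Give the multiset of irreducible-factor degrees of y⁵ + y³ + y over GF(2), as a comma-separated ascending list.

1, 2, 2

Write h(y) = y⁵ + y³ + y.
Roots in GF(2): h(0) = 0 → root; h(1) = 1.
Linear factors from roots: (y).
Complete factorization: h(y) = (y)·(y² + y + 1)^2.
Factor degrees with multiplicity: 1 + 2 + 2 = 5.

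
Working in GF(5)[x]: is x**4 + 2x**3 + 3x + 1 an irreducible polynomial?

No

Write h(x) = x**4 + 2x**3 + 3x + 1.
Check for roots in GF(5): h(0) = 1; h(1) = 2; h(2) = 4; h(3) = 0 → root; h(4) = 2.
h(3) = 0, so (x − 3) divides h(x); h is reducible.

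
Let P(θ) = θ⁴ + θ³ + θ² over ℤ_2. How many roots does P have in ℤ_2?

Evaluate at each of the 2 elements of ℤ_2:
P(0) = 0 → root; P(1) = 1.
Roots: {0}.

1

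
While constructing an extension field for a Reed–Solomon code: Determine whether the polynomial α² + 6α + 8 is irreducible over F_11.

Write f(α) = α² + 6α + 8.
Check each element of F_11 for a root: f(0)=8, f(1)=4, f(2)=2, f(3)=2, f(4)=4, f(5)=8, f(6)=3, f(7)=0, f(8)=10, f(9)=0, f(10)=3.
f(7) = 0, so (α − 7) divides f(α); f is reducible.

No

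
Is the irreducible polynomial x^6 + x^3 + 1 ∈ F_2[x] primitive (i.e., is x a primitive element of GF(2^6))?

No

Write f(x) = x^6 + x^3 + 1.
|GF(2^6)^×| = 2^6 − 1 = 63. Prime factorization: 63 = 3^2·7.
f is primitive ⇔ x has order 63 in GF(2)[x]/(f), i.e. x^(63/q) ≠ 1 for each prime q | 63.
x^(21) mod f = x^3.
x^(9) mod f = 1
Since x^(9) = 1, the order of x divides 9 < 63; not primitive.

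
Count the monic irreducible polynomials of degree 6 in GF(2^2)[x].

Gauss's count: N_{4}(6) = (1/6) Σ_{d|6} μ(6/d)·4^d.
Divisors of 6: 1, 2, 3, 6; μ(6/d) for each: 1, -1, -1, 1.
Σ = 4^1 − 4^2 − 4^3 + 4^6 = 4020.
N = 4020/6 = 670.

670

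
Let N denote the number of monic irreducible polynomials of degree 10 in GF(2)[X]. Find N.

x^(2^10) − x is the product of all monic irreducibles of degree dividing 10; Möbius inversion gives N = (1/10) Σ μ(10/d)·2^d.
Divisors of 10: 1, 2, 5, 10; μ(10/d) for each: 1, -1, -1, 1.
Σ = 2^1 − 2^2 − 2^5 + 2^10 = 990.
N = 990/10 = 99.

99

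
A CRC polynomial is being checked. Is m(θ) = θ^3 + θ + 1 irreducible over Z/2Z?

Check for roots in Z/2Z: m(0) = 1; m(1) = 1.
No roots. A degree-3 polynomial over a field with no linear factor is irreducible.

Yes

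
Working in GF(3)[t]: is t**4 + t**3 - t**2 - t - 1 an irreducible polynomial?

Yes

Write P(t) = t**4 + t**3 - t**2 - t - 1.
Check for roots in GF(3): P(0) = 2; P(1) = 2; P(2) = 2.
No roots, so no linear factors.
Monic irreducibles of degree 2 over GF(3): t**2 + 1, t**2 + t - 1, t**2 - t - 1.
None of them divide P (all give nonzero remainder).
No irreducible factor of degree ≤ 2 exists, so P is irreducible over GF(3).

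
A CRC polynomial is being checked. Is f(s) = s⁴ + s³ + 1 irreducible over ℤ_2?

Check for roots in ℤ_2: f(0) = 1; f(1) = 1.
No roots, so no linear factors.
Monic irreducibles of degree 2 over GF(2): s² + s + 1.
None of them divide f (all give nonzero remainder).
No irreducible factor of degree ≤ 2 exists, so f is irreducible over GF(2).

Yes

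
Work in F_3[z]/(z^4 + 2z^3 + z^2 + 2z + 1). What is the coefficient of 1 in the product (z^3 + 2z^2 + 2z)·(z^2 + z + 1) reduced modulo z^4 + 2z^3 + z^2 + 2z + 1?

2

Multiply in F_3[z]: (z^3 + 2z^2 + 2z)·(z^2 + z + 1) = z^5 + 2z^3 + z^2 + 2z.
Reduce using z^4 ≡ z^3 + 2z^2 + z + 2 (mod z^4 + 2z^3 + z^2 + 2z + 1).
Reduced: 2z^3 + z^2 + 2z + 2.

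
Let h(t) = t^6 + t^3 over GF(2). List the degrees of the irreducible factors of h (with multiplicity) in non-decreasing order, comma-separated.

Roots in GF(2): h(0) = 0 → root; h(1) = 0 → root.
Linear factors from roots: (t), (t + 1).
Complete factorization: h(t) = (t + 1)·(t)^3·(t^2 + t + 1).
Factor degrees with multiplicity: 1 + 1 + 1 + 1 + 2 = 6.

1, 1, 1, 1, 2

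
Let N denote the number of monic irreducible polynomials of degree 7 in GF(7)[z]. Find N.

117648

x^(7^7) − x is the product of all monic irreducibles of degree dividing 7; Möbius inversion gives N = (1/7) Σ μ(7/d)·7^d.
Divisors of 7: 1, 7; μ(7/d) for each: -1, 1.
Σ = − 7^1 + 7^7 = 823536.
N = 823536/7 = 117648.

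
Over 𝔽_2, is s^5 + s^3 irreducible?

Write f(s) = s^5 + s^3.
Check for roots in 𝔽_2: f(0) = 0 → root; f(1) = 0 → root.
f(0) = 0, so (s) divides f(s); f is reducible.

No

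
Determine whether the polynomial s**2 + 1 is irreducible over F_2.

Write g(s) = s**2 + 1.
Check for roots in F_2: g(0) = 1; g(1) = 0 → root.
g(1) = 0, so (s − 1) divides g(s); g is reducible.

No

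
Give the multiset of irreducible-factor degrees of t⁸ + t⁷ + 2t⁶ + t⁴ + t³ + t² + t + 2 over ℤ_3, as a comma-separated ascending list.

8

Write h(t) = t⁸ + t⁷ + 2t⁶ + t⁴ + t³ + t² + t + 2.
Roots in ℤ_3: h(0) = 2; h(1) = 1; h(2) = 1.
Complete factorization: h(t) = (t⁸ + t⁷ + 2t⁶ + t⁴ + t³ + t² + t + 2).
Factor degrees with multiplicity: 8 = 8.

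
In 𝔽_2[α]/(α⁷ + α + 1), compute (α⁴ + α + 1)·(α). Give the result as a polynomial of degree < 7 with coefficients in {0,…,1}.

α^5 + α^2 + α

Multiply in 𝔽_2[α]: (α⁴ + α + 1)·(α) = α⁵ + α² + α.
Reduced: α⁵ + α² + α.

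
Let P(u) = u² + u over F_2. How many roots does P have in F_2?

Evaluate at each of the 2 elements of F_2:
P(0) = 0 → root; P(1) = 0 → root.
Roots: {0, 1}.

2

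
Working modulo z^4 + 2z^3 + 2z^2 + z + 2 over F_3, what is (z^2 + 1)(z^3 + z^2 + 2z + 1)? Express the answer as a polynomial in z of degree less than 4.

Multiply in F_3[z]: (z^2 + 1)·(z^3 + z^2 + 2z + 1) = z^5 + z^4 + 2z^2 + 2z + 1.
Reduce using z^4 ≡ z^3 + z^2 + 2z + 1 (mod z^4 + 2z^3 + 2z^2 + z + 2).
Reduced: z.

z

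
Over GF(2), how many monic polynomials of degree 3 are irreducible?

2

The number of monic irreducibles of degree 3 over GF(2) is (1/3)·Σ_{d∣3} μ(3/d) 2^d.
Divisors of 3: 1, 3; μ(3/d) for each: -1, 1.
Σ = − 2^1 + 2^3 = 6.
N = 6/3 = 2.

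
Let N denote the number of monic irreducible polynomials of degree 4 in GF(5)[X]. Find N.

150

By the necklace-counting formula, N_5(4) = (1/4) Σ_{d|4} μ(4/d)·5^d.
Divisors of 4: 1, 2, 4; μ(4/d) for each: 0, -1, 1.
Σ = − 5^2 + 5^4 = 600.
N = 600/4 = 150.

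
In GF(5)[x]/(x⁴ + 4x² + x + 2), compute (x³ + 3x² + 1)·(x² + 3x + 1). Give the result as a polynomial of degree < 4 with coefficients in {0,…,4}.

Multiply in GF(5)[x]: (x³ + 3x² + 1)·(x² + 3x + 1) = x⁵ + x⁴ + 4x² + 3x + 1.
Reduce using x⁴ ≡ x² + 4x + 3 (mod x⁴ + 4x² + x + 2).
Reduced: x³ + 4x² + 4.

x^3 + 4x^2 + 4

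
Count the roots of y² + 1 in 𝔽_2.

Write h(y) = y² + 1.
Evaluate at each of the 2 elements of 𝔽_2:
h(0) = 1; h(1) = 0 → root.
Roots: {1}.

1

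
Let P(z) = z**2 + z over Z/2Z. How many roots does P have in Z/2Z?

Evaluate at each of the 2 elements of Z/2Z:
P(0) = 0 → root; P(1) = 0 → root.
Roots: {0, 1}.

2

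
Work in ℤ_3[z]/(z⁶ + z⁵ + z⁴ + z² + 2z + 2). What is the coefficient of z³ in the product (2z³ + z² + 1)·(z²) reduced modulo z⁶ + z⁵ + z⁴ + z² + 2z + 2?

0

Multiply in ℤ_3[z]: (2z³ + z² + 1)·(z²) = 2z⁵ + z⁴ + z².
Reduced: 2z⁵ + z⁴ + z².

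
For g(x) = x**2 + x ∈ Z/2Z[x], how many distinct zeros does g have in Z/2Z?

2

Evaluate at each of the 2 elements of Z/2Z:
g(0) = 0 → root; g(1) = 0 → root.
Roots: {0, 1}.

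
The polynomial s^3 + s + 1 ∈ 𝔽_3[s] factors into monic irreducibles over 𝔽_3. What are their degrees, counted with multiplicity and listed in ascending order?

1, 2

Write g(s) = s^3 + s + 1.
Roots in 𝔽_3: g(0) = 1; g(1) = 0 → root; g(2) = 2.
Linear factors from roots: (s + 2).
Complete factorization: g(s) = (s + 2)·(s^2 + s + 2).
Factor degrees with multiplicity: 1 + 2 = 3.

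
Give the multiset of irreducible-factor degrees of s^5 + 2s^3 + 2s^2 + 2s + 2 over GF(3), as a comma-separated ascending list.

Write h(s) = s^5 + 2s^3 + 2s^2 + 2s + 2.
Roots in GF(3): h(0) = 2; h(1) = 0 → root; h(2) = 2.
Linear factors from roots: (s + 2).
Complete factorization: h(s) = (s + 2)·(s^4 + s^3 + 2s + 1).
Factor degrees with multiplicity: 1 + 4 = 5.

1, 4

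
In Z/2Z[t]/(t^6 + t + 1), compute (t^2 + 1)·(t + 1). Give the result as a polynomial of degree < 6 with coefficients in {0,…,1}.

Multiply in Z/2Z[t]: (t^2 + 1)·(t + 1) = t^3 + t^2 + t + 1.
Reduced: t^3 + t^2 + t + 1.

t^3 + t^2 + t + 1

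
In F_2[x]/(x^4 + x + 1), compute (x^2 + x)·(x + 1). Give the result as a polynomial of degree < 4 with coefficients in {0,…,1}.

Multiply in F_2[x]: (x^2 + x)·(x + 1) = x^3 + x.
Reduced: x^3 + x.

x^3 + x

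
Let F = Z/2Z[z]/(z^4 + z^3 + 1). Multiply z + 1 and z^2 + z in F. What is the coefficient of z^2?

Multiply in Z/2Z[z]: (z + 1)·(z^2 + z) = z^3 + z.
Reduced: z^3 + z.

0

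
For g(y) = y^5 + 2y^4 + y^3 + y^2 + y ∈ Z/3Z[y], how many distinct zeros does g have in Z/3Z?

3

Evaluate at each of the 3 elements of Z/3Z:
g(0) = 0 → root; g(1) = 0 → root; g(2) = 0 → root.
Roots: {0, 1, 2}.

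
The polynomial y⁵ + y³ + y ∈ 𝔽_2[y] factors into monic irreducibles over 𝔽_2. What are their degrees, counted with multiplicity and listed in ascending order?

1, 2, 2

Write f(y) = y⁵ + y³ + y.
Roots in 𝔽_2: f(0) = 0 → root; f(1) = 1.
Linear factors from roots: (y).
Complete factorization: f(y) = (y)·(y² + y + 1)^2.
Factor degrees with multiplicity: 1 + 2 + 2 = 5.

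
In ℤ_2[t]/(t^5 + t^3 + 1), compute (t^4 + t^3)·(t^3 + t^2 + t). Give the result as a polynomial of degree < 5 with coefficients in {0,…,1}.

Multiply in ℤ_2[t]: (t^4 + t^3)·(t^3 + t^2 + t) = t^7 + t^4.
Reduce using t^5 ≡ t^3 + 1 (mod t^5 + t^3 + 1).
Reduced: t^4 + t^3 + t^2 + 1.

t^4 + t^3 + t^2 + 1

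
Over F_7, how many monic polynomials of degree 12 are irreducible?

1153430600

By the necklace-counting formula, N_7(12) = (1/12) Σ_{d|12} μ(12/d)·7^d.
Divisors of 12: 1, 2, 3, 4, 6, 12; μ(12/d) for each: 0, 1, 0, -1, -1, 1.
Σ = 7^2 − 7^4 − 7^6 + 7^12 = 13841167200.
N = 13841167200/12 = 1153430600.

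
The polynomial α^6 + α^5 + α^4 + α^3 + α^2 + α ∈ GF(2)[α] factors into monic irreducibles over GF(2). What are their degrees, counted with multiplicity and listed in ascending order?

1, 1, 2, 2

Write f(α) = α^6 + α^5 + α^4 + α^3 + α^2 + α.
Roots in GF(2): f(0) = 0 → root; f(1) = 0 → root.
Linear factors from roots: (α), (α + 1).
Complete factorization: f(α) = (α)·(α + 1)·(α^2 + α + 1)^2.
Factor degrees with multiplicity: 1 + 1 + 2 + 2 = 6.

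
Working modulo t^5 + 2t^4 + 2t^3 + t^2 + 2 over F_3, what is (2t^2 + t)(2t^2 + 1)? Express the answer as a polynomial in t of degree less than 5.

t^4 + 2t^3 + 2t^2 + t

Multiply in F_3[t]: (2t^2 + t)·(2t^2 + 1) = t^4 + 2t^3 + 2t^2 + t.
Reduced: t^4 + 2t^3 + 2t^2 + t.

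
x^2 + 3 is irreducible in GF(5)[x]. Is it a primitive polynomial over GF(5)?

Write f(x) = x^2 + 3.
|GF(5^2)^×| = 5^2 − 1 = 24. Prime factorization: 24 = 2^3·3.
f is primitive ⇔ x has order 24 in GF(5)[x]/(f), i.e. x^(24/q) ≠ 1 for each prime q | 24.
x^(12) mod f = 4.
x^(8) mod f = 1
Since x^(8) = 1, the order of x divides 8 < 24; not primitive.

No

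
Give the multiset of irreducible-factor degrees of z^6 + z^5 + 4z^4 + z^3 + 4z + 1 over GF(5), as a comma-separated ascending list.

Write h(z) = z^6 + z^5 + 4z^4 + z^3 + 4z + 1.
Roots in GF(5): h(0) = 1; h(1) = 2; h(2) = 2; h(3) = 1; h(4) = 0 → root.
Linear factors from roots: (z + 1).
Complete factorization: h(z) = (z + 1)^2·(z^2 + 3)·(z^2 + 4z + 2).
Factor degrees with multiplicity: 1 + 1 + 2 + 2 = 6.

1, 1, 2, 2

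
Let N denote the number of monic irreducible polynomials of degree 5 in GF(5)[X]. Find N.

624

The number of monic irreducibles of degree 5 over GF(5) is (1/5)·Σ_{d∣5} μ(5/d) 5^d.
Divisors of 5: 1, 5; μ(5/d) for each: -1, 1.
Σ = − 5^1 + 5^5 = 3120.
N = 3120/5 = 624.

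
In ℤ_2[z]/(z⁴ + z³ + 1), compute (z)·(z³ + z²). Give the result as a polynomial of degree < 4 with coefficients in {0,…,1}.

1

Multiply in ℤ_2[z]: (z)·(z³ + z²) = z⁴ + z³.
Reduce using z⁴ ≡ z³ + 1 (mod z⁴ + z³ + 1).
Reduced: 1.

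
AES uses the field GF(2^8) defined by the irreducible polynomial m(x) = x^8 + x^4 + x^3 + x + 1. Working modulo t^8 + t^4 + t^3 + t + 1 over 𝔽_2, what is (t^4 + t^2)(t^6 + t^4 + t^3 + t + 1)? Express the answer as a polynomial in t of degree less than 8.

Multiply in 𝔽_2[t]: (t^4 + t^2)·(t^6 + t^4 + t^3 + t + 1) = t^10 + t^7 + t^6 + t^4 + t^3 + t^2.
Reduce using t^8 ≡ t^4 + t^3 + t + 1 (mod t^8 + t^4 + t^3 + t + 1).
Reduced: t^7 + t^5 + t^4.

t^7 + t^5 + t^4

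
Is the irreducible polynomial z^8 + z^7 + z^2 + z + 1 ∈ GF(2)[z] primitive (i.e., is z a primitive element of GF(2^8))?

Yes

Write f(z) = z^8 + z^7 + z^2 + z + 1.
|GF(2^8)^×| = 2^8 − 1 = 255. Prime factorization: 255 = 3·5·17.
f is primitive ⇔ z has order 255 in GF(2)[z]/(f), i.e. z^(255/q) ≠ 1 for each prime q | 255.
z^(85) mod f = z^7 + z^5 + z^3 + z.
z^(51) mod f = z^6 + z^5 + z^3 + z^2.
z^(15) mod f = z^7 + z^6 + z^5 + z^4 + z^2.
None equal 1, so z has full order 255; f is primitive.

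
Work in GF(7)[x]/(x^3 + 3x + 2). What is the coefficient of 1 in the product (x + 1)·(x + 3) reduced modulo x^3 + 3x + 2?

Multiply in GF(7)[x]: (x + 1)·(x + 3) = x^2 + 4x + 3.
Reduced: x^2 + 4x + 3.

3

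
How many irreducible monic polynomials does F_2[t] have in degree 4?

By the necklace-counting formula, N_2(4) = (1/4) Σ_{d|4} μ(4/d)·2^d.
Divisors of 4: 1, 2, 4; μ(4/d) for each: 0, -1, 1.
Σ = − 2^2 + 2^4 = 12.
N = 12/4 = 3.

3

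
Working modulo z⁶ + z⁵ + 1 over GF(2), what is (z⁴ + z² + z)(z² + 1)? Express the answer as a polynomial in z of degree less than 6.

Multiply in GF(2)[z]: (z⁴ + z² + z)·(z² + 1) = z⁶ + z³ + z² + z.
Reduce using z⁶ ≡ z⁵ + 1 (mod z⁶ + z⁵ + 1).
Reduced: z⁵ + z³ + z² + z + 1.

z^5 + z^3 + z^2 + z + 1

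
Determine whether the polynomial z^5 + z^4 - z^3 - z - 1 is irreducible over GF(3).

Write h(z) = z^5 + z^4 - z^3 - z - 1.
Check for roots in GF(3): h(0) = 2; h(1) = 2; h(2) = 1.
No roots, so no linear factors.
Monic irreducibles of degree 2 over GF(3): z^2 + 1, z^2 + z - 1, z^2 - z - 1.
None of them divide h (all give nonzero remainder).
No irreducible factor of degree ≤ 2 exists, so h is irreducible over GF(3).

Yes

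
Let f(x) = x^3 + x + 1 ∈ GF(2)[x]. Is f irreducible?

Yes

Check for roots in GF(2): f(0) = 1; f(1) = 1.
No roots. A degree-3 polynomial over a field with no linear factor is irreducible.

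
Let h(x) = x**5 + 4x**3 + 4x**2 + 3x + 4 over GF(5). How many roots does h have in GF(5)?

Evaluate at each of the 5 elements of GF(5):
h(0) = 4; h(1) = 1; h(2) = 0 → root; h(3) = 0 → root; h(4) = 0 → root.
Roots: {2, 3, 4}.

3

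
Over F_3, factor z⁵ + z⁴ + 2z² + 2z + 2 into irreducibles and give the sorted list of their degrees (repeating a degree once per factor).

Write f(z) = z⁵ + z⁴ + 2z² + 2z + 2.
Roots in F_3: f(0) = 2; f(1) = 2; f(2) = 2.
Complete factorization: f(z) = (z² + 2z + 2)·(z³ + 2z² + 1).
Factor degrees with multiplicity: 2 + 3 = 5.

2, 3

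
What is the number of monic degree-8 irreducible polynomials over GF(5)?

The number of monic irreducibles of degree 8 over GF(5) is (1/8)·Σ_{d∣8} μ(8/d) 5^d.
Divisors of 8: 1, 2, 4, 8; μ(8/d) for each: 0, 0, -1, 1.
Σ = − 5^4 + 5^8 = 390000.
N = 390000/8 = 48750.

48750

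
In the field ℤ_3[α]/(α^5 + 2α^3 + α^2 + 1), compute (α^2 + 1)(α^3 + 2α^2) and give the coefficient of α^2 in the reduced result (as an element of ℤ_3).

Multiply in ℤ_3[α]: (α^2 + 1)·(α^3 + 2α^2) = α^5 + 2α^4 + α^3 + 2α^2.
Reduce using α^5 ≡ α^3 + 2α^2 + 2 (mod α^5 + 2α^3 + α^2 + 1).
Reduced: 2α^4 + 2α^3 + α^2 + 2.

1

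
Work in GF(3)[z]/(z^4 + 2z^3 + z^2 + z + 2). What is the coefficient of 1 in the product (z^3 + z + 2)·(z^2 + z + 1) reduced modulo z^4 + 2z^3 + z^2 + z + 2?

1

Multiply in GF(3)[z]: (z^3 + z + 2)·(z^2 + z + 1) = z^5 + z^4 + 2z^3 + 2.
Reduce using z^4 ≡ z^3 + 2z^2 + 2z + 1 (mod z^4 + 2z^3 + z^2 + z + 2).
Reduced: 2z + 1.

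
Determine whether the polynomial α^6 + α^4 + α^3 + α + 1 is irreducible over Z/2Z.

Write h(α) = α^6 + α^4 + α^3 + α + 1.
Check for roots in Z/2Z: h(0) = 1; h(1) = 1.
No roots, so no linear factors.
Monic irreducibles of degree 2 over GF(2): α^2 + α + 1.
None of them divide h (all give nonzero remainder).
Monic irreducibles of degree 3 over GF(2): α^3 + α + 1, α^3 + α^2 + 1.
None of them divide h (all give nonzero remainder).
No irreducible factor of degree ≤ 3 exists, so h is irreducible over GF(2).

Yes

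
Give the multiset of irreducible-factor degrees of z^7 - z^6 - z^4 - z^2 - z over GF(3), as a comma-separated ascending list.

1, 1, 1, 1, 1, 2

Write h(z) = z^7 - z^6 - z^4 - z^2 - z.
Roots in GF(3): h(0) = 0 → root; h(1) = 0 → root; h(2) = 0 → root.
Linear factors from roots: (z), (z - 1), (z + 1).
Complete factorization: h(z) = (z)·(z + 1)^2·(z - 1)^2·(z^2 - z - 1).
Factor degrees with multiplicity: 1 + 1 + 1 + 1 + 1 + 2 = 7.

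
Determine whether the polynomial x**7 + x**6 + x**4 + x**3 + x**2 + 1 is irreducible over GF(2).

No

Write h(x) = x**7 + x**6 + x**4 + x**3 + x**2 + 1.
Check for roots in GF(2): h(0) = 1; h(1) = 0 → root.
h(1) = 0, so (x − 1) divides h(x); h is reducible.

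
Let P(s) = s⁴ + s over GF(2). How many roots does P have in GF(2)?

Evaluate at each of the 2 elements of GF(2):
P(0) = 0 → root; P(1) = 0 → root.
Roots: {0, 1}.

2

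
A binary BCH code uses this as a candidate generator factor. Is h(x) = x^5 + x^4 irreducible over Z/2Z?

No

Check for roots in Z/2Z: h(0) = 0 → root; h(1) = 0 → root.
h(0) = 0, so (x) divides h(x); h is reducible.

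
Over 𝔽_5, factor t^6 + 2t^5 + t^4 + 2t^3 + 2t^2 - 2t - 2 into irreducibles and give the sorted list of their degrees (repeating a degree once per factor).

Write f(t) = t^6 + 2t^5 + t^4 + 2t^3 + 2t^2 - 2t - 2.
Roots in 𝔽_5: f(0) = 3; f(1) = 4; f(2) = 2; f(3) = 0 → root; f(4) = 0 → root.
Linear factors from roots: (t + 2), (t + 1).
Complete factorization: f(t) = (t + 1)^2·(t + 2)^2·(t^2 + t + 2).
Factor degrees with multiplicity: 1 + 1 + 1 + 1 + 2 = 6.

1, 1, 1, 1, 2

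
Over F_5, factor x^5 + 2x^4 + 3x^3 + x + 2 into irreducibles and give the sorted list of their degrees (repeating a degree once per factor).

Write f(x) = x^5 + 2x^4 + 3x^3 + x + 2.
Roots in F_5: f(0) = 2; f(1) = 4; f(2) = 2; f(3) = 1; f(4) = 4.
Complete factorization: f(x) = (x^2 + 3x + 3)·(x^3 + 4x^2 + 3x + 4).
Factor degrees with multiplicity: 2 + 3 = 5.

2, 3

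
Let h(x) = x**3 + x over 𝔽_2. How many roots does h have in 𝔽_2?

Evaluate at each of the 2 elements of 𝔽_2:
h(0) = 0 → root; h(1) = 0 → root.
Roots: {0, 1}.

2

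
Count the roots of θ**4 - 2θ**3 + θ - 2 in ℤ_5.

2

Write g(θ) = θ**4 - 2θ**3 + θ - 2.
Evaluate at each of the 5 elements of ℤ_5:
g(0) = 3; g(1) = 3; g(2) = 0 → root; g(3) = 3; g(4) = 0 → root.
Roots: {2, 4}.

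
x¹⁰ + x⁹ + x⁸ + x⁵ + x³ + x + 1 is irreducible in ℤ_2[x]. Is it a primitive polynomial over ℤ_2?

No

Write f(x) = x¹⁰ + x⁹ + x⁸ + x⁵ + x³ + x + 1.
|GF(2^10)^×| = 2^10 − 1 = 1023. Prime factorization: 1023 = 3·11·31.
f is primitive ⇔ x has order 1023 in GF(2)[x]/(f), i.e. x^(1023/q) ≠ 1 for each prime q | 1023.
x^(341) mod f = x⁹ + x⁷ + x⁶ + x³ + x².
x^(93) mod f = 1
x^(33) mod f = x⁹ + x⁶ + x³ + 1.
Since x^(93) = 1, the order of x divides 93 < 1023; not primitive.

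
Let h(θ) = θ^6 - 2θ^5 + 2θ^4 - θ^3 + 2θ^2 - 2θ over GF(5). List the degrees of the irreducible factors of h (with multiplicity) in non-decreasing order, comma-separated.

1, 1, 1, 1, 2

Roots in GF(5): h(0) = 0 → root; h(1) = 0 → root; h(2) = 3; h(3) = 0 → root; h(4) = 0 → root.
Linear factors from roots: (θ), (θ - 1), (θ + 2), (θ + 1).
Complete factorization: h(θ) = (θ)·(θ + 1)·(θ + 2)·(θ - 1)·(θ^2 + θ + 1).
Factor degrees with multiplicity: 1 + 1 + 1 + 1 + 2 = 6.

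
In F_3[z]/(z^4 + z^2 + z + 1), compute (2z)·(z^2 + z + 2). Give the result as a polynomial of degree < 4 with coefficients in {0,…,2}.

Multiply in F_3[z]: (2z)·(z^2 + z + 2) = 2z^3 + 2z^2 + z.
Reduced: 2z^3 + 2z^2 + z.

2z^3 + 2z^2 + z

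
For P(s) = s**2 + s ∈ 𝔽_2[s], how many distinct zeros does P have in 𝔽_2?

2

Evaluate at each of the 2 elements of 𝔽_2:
P(0) = 0 → root; P(1) = 0 → root.
Roots: {0, 1}.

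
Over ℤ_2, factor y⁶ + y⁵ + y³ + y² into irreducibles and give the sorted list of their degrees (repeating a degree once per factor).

Write h(y) = y⁶ + y⁵ + y³ + y².
Roots in ℤ_2: h(0) = 0 → root; h(1) = 0 → root.
Linear factors from roots: (y), (y + 1).
Complete factorization: h(y) = (y)^2·(y + 1)^2·(y² + y + 1).
Factor degrees with multiplicity: 1 + 1 + 1 + 1 + 2 = 6.

1, 1, 1, 1, 2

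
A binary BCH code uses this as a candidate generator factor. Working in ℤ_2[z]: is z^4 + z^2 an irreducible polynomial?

Write f(z) = z^4 + z^2.
Check for roots in ℤ_2: f(0) = 0 → root; f(1) = 0 → root.
f(0) = 0, so (z) divides f(z); f is reducible.

No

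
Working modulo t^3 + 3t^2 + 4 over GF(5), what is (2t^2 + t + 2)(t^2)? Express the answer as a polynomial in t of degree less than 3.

Multiply in GF(5)[t]: (2t^2 + t + 2)·(t^2) = 2t^4 + t^3 + 2t^2.
Reduce using t^3 ≡ 2t^2 + 1 (mod t^3 + 3t^2 + 4).
Reduced: 2t^2 + 2t.

2t^2 + 2t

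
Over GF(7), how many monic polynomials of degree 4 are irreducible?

x^(7^4) − x is the product of all monic irreducibles of degree dividing 4; Möbius inversion gives N = (1/4) Σ μ(4/d)·7^d.
Divisors of 4: 1, 2, 4; μ(4/d) for each: 0, -1, 1.
Σ = − 7^2 + 7^4 = 2352.
N = 2352/4 = 588.

588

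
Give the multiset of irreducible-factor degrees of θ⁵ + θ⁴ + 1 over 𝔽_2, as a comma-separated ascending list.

2, 3

Write f(θ) = θ⁵ + θ⁴ + 1.
Roots in 𝔽_2: f(0) = 1; f(1) = 1.
Complete factorization: f(θ) = (θ² + θ + 1)·(θ³ + θ + 1).
Factor degrees with multiplicity: 2 + 3 = 5.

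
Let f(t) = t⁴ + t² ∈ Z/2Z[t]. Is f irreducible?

Check for roots in Z/2Z: f(0) = 0 → root; f(1) = 0 → root.
f(0) = 0, so (t) divides f(t); f is reducible.

No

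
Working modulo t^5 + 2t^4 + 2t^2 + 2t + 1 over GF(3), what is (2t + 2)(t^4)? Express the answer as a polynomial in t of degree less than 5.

Multiply in GF(3)[t]: (2t + 2)·(t^4) = 2t^5 + 2t^4.
Reduce using t^5 ≡ t^4 + t^2 + t + 2 (mod t^5 + 2t^4 + 2t^2 + 2t + 1).
Reduced: t^4 + 2t^2 + 2t + 1.

t^4 + 2t^2 + 2t + 1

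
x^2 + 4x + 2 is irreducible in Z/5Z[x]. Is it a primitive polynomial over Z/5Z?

Write f(x) = x^2 + 4x + 2.
|GF(5^2)^×| = 5^2 − 1 = 24. Prime factorization: 24 = 2^3·3.
f is primitive ⇔ x has order 24 in GF(5)[x]/(f), i.e. x^(24/q) ≠ 1 for each prime q | 24.
x^(12) mod f = 4.
x^(8) mod f = 2x + 1.
None equal 1, so x has full order 24; f is primitive.

Yes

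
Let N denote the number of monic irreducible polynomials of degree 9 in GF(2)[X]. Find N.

56

The number of monic irreducibles of degree 9 over GF(2) is (1/9)·Σ_{d∣9} μ(9/d) 2^d.
Divisors of 9: 1, 3, 9; μ(9/d) for each: 0, -1, 1.
Σ = − 2^3 + 2^9 = 504.
N = 504/9 = 56.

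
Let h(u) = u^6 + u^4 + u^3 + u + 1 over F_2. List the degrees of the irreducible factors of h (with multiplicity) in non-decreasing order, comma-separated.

Roots in F_2: h(0) = 1; h(1) = 1.
Complete factorization: h(u) = (u^6 + u^4 + u^3 + u + 1).
Factor degrees with multiplicity: 6 = 6.

6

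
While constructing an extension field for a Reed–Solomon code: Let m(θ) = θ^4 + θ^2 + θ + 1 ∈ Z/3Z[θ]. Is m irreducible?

Check for roots in Z/3Z: m(0) = 1; m(1) = 1; m(2) = 2.
No roots, so no linear factors.
Monic irreducibles of degree 2 over GF(3): θ^2 + 1, θ^2 + θ - 1, θ^2 - θ - 1.
None of them divide m (all give nonzero remainder).
No irreducible factor of degree ≤ 2 exists, so m is irreducible over GF(3).

Yes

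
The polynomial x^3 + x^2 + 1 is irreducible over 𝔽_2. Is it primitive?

Write f(x) = x^3 + x^2 + 1.
|GF(2^3)^×| = 2^3 − 1 = 7. Prime factorization: 7 = 7.
f is primitive ⇔ x has order 7 in GF(2)[x]/(f), i.e. x^(7/q) ≠ 1 for each prime q | 7.
x^(1) mod f = x.
None equal 1, so x has full order 7; f is primitive.

Yes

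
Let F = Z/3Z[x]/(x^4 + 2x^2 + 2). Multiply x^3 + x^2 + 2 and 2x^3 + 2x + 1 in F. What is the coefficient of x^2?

1

Multiply in Z/3Z[x]: (x^3 + x^2 + 2)·(2x^3 + 2x + 1) = 2x^6 + 2x^5 + 2x^4 + x^3 + x^2 + x + 2.
Reduce using x^4 ≡ x^2 + 1 (mod x^4 + 2x^2 + 2).
Reduced: x^2.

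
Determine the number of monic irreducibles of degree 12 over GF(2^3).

5726600880

x^(8^12) − x is the product of all monic irreducibles of degree dividing 12; Möbius inversion gives N = (1/12) Σ μ(12/d)·8^d.
Divisors of 12: 1, 2, 3, 4, 6, 12; μ(12/d) for each: 0, 1, 0, -1, -1, 1.
Σ = 8^2 − 8^4 − 8^6 + 8^12 = 68719210560.
N = 68719210560/12 = 5726600880.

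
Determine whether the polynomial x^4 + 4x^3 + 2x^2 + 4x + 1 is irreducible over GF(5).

Write m(x) = x^4 + 4x^3 + 2x^2 + 4x + 1.
Check for roots in GF(5): m(0) = 1; m(1) = 2; m(2) = 0 → root; m(3) = 0 → root; m(4) = 1.
m(2) = 0, so (x − 2) divides m(x); m is reducible.

No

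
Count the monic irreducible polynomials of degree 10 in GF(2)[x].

99

By the necklace-counting formula, N_2(10) = (1/10) Σ_{d|10} μ(10/d)·2^d.
Divisors of 10: 1, 2, 5, 10; μ(10/d) for each: 1, -1, -1, 1.
Σ = 2^1 − 2^2 − 2^5 + 2^10 = 990.
N = 990/10 = 99.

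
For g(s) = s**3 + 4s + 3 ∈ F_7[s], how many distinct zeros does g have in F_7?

1

Evaluate at each of the 7 elements of F_7:
g(0) = 3; g(1) = 1; g(2) = 5; g(3) = 0 → root; g(4) = 6; g(5) = 1; g(6) = 5.
Roots: {3}.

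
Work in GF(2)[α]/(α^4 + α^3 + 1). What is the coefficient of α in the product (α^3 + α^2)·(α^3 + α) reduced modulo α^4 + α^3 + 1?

0

Multiply in GF(2)[α]: (α^3 + α^2)·(α^3 + α) = α^6 + α^5 + α^4 + α^3.
Reduce using α^4 ≡ α^3 + 1 (mod α^4 + α^3 + 1).
Reduced: α^2 + 1.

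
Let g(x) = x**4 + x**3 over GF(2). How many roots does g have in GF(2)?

2

Evaluate at each of the 2 elements of GF(2):
g(0) = 0 → root; g(1) = 0 → root.
Roots: {0, 1}.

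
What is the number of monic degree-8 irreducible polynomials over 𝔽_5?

48750

Gauss's count: N_{5}(8) = (1/8) Σ_{d|8} μ(8/d)·5^d.
Divisors of 8: 1, 2, 4, 8; μ(8/d) for each: 0, 0, -1, 1.
Σ = − 5^4 + 5^8 = 390000.
N = 390000/8 = 48750.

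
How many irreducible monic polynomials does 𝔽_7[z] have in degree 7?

117648

By the necklace-counting formula, N_7(7) = (1/7) Σ_{d|7} μ(7/d)·7^d.
Divisors of 7: 1, 7; μ(7/d) for each: -1, 1.
Σ = − 7^1 + 7^7 = 823536.
N = 823536/7 = 117648.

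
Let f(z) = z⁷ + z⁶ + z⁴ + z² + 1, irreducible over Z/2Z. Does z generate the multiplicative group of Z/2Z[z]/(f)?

|GF(2^7)^×| = 2^7 − 1 = 127. Prime factorization: 127 = 127.
f is primitive ⇔ z has order 127 in GF(2)[z]/(f), i.e. z^(127/q) ≠ 1 for each prime q | 127.
z^(1) mod f = z.
None equal 1, so z has full order 127; f is primitive.

Yes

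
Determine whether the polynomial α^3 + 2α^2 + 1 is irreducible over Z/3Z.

Write f(α) = α^3 + 2α^2 + 1.
Check for roots in Z/3Z: f(0) = 1; f(1) = 1; f(2) = 2.
No roots. A degree-3 polynomial over a field with no linear factor is irreducible.

Yes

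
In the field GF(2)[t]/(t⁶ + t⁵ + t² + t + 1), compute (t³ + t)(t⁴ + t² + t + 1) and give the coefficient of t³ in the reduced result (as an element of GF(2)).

1

Multiply in GF(2)[t]: (t³ + t)·(t⁴ + t² + t + 1) = t⁷ + t⁴ + t² + t.
Reduce using t⁶ ≡ t⁵ + t² + t + 1 (mod t⁶ + t⁵ + t² + t + 1).
Reduced: t⁵ + t⁴ + t³ + t² + t + 1.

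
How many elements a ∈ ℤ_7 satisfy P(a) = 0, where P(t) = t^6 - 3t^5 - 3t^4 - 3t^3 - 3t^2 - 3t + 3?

Evaluate at each of the 7 elements of ℤ_7:
P(0) = 3; P(1) = 3; P(2) = 0 → root; P(3) = 0 → root; P(4) = 0 → root; P(5) = 0 → root; P(6) = 0 → root.
Roots: {2, 3, 4, 5, 6}.

5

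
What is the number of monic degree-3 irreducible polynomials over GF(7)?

x^(7^3) − x is the product of all monic irreducibles of degree dividing 3; Möbius inversion gives N = (1/3) Σ μ(3/d)·7^d.
Divisors of 3: 1, 3; μ(3/d) for each: -1, 1.
Σ = − 7^1 + 7^3 = 336.
N = 336/3 = 112.

112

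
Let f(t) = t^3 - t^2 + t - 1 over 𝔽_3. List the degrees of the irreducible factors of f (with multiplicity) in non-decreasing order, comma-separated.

1, 2

Roots in 𝔽_3: f(0) = 2; f(1) = 0 → root; f(2) = 2.
Linear factors from roots: (t - 1).
Complete factorization: f(t) = (t - 1)·(t^2 + 1).
Factor degrees with multiplicity: 1 + 2 = 3.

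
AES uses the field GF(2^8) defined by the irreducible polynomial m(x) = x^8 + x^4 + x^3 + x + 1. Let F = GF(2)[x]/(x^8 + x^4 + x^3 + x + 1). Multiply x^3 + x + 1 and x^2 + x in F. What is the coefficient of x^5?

Multiply in GF(2)[x]: (x^3 + x + 1)·(x^2 + x) = x^5 + x^4 + x^3 + x.
Reduced: x^5 + x^4 + x^3 + x.

1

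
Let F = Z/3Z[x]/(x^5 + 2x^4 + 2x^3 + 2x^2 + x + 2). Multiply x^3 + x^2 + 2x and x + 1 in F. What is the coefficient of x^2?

0

Multiply in Z/3Z[x]: (x^3 + x^2 + 2x)·(x + 1) = x^4 + 2x^3 + 2x.
Reduced: x^4 + 2x^3 + 2x.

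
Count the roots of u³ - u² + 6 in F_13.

Write h(u) = u³ - u² + 6.
Evaluate at each of the 13 elements of F_13:
h(0) = 6; h(1) = 6; h(2) = 10; h(3) = 11; h(4) = 2; h(5) = 2; h(6) = 4; h(7) = 1; h(8) = 12; h(9) = 4; h(10) = 9; h(11) = 7; h(12) = 4.
No element is a root.

0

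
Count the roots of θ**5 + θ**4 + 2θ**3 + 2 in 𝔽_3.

Write P(θ) = θ**5 + θ**4 + 2θ**3 + 2.
Evaluate at each of the 3 elements of 𝔽_3:
P(0) = 2; P(1) = 0 → root; P(2) = 0 → root.
Roots: {1, 2}.

2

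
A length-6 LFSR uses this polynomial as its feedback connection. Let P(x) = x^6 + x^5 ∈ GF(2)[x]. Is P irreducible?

Check for roots in GF(2): P(0) = 0 → root; P(1) = 0 → root.
P(0) = 0, so (x) divides P(x); P is reducible.

No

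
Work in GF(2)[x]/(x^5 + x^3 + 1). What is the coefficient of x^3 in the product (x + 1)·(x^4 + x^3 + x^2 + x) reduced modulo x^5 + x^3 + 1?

1

Multiply in GF(2)[x]: (x + 1)·(x^4 + x^3 + x^2 + x) = x^5 + x.
Reduce using x^5 ≡ x^3 + 1 (mod x^5 + x^3 + 1).
Reduced: x^3 + x + 1.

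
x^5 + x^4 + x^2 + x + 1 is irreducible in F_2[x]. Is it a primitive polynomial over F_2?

Write f(x) = x^5 + x^4 + x^2 + x + 1.
|GF(2^5)^×| = 2^5 − 1 = 31. Prime factorization: 31 = 31.
f is primitive ⇔ x has order 31 in GF(2)[x]/(f), i.e. x^(31/q) ≠ 1 for each prime q | 31.
x^(1) mod f = x.
None equal 1, so x has full order 31; f is primitive.

Yes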